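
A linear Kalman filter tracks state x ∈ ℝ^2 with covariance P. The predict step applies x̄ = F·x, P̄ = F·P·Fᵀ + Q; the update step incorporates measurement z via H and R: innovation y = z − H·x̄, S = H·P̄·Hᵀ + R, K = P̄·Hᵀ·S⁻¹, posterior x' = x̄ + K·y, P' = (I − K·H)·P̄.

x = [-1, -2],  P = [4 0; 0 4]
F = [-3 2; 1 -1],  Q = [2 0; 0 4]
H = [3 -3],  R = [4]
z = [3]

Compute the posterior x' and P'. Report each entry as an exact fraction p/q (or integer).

x̄ = F·x = [-1, 1]
P̄ = F·P·Fᵀ + Q = [54 -20; -20 12]
y = z − H·x̄ = [9]
S = H·P̄·Hᵀ + R = [958]
K = P̄·Hᵀ·S⁻¹ = [111/479; -48/479]
x' = x̄ + K·y = [520/479, 47/479]
P' = (I − K·H)·P̄ = [1224/479 1076/479; 1076/479 1140/479]

x' = [520/479, 47/479]
P' = [1224/479 1076/479; 1076/479 1140/479]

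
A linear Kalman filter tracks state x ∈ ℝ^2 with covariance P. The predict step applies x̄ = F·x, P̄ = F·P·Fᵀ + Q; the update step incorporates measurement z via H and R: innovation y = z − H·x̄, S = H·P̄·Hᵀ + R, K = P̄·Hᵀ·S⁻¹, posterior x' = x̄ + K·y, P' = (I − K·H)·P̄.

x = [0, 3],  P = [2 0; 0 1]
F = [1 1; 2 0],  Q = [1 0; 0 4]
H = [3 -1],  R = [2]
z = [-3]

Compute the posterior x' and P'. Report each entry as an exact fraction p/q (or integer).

x̄ = F·x = [3, 0]
P̄ = F·P·Fᵀ + Q = [4 4; 4 12]
y = z − H·x̄ = [-12]
S = H·P̄·Hᵀ + R = [26]
K = P̄·Hᵀ·S⁻¹ = [4/13; 0]
x' = x̄ + K·y = [-9/13, 0]
P' = (I − K·H)·P̄ = [20/13 4; 4 12]

x' = [-9/13, 0]
P' = [20/13 4; 4 12]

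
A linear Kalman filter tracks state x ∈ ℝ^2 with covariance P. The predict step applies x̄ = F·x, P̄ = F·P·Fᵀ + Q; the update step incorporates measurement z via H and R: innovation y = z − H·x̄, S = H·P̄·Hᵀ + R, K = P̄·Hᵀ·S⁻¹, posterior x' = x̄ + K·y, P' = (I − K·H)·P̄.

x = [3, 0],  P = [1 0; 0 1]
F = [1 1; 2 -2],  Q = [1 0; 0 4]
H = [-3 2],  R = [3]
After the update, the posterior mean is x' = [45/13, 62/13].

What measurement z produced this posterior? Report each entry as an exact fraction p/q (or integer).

z = [-1]

x̄ = F·x = [3, 6]
P̄ = F·P·Fᵀ + Q = [3 0; 0 12]
S = H·P̄·Hᵀ + R = [78]
K = P̄·Hᵀ·S⁻¹ = [-3/26; 4/13]
x' − x̄ = [6/13, -16/13] = K·y
y = (KᵀK)⁻¹·Kᵀ·(x' − x̄) = [-4]
z = y + H·x̄ = [-4] + [3] = [-1]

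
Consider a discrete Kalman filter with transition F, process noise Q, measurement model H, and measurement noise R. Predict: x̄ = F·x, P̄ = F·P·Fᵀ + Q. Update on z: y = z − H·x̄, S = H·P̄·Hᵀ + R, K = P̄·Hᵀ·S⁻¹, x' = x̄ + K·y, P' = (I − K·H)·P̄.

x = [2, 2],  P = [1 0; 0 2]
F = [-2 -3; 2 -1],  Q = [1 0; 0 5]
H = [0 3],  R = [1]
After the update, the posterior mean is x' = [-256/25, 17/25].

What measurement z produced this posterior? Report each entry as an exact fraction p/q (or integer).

z = [2]

x̄ = F·x = [-10, 2]
P̄ = F·P·Fᵀ + Q = [23 2; 2 11]
S = H·P̄·Hᵀ + R = [100]
K = P̄·Hᵀ·S⁻¹ = [3/50; 33/100]
x' − x̄ = [-6/25, -33/25] = K·y
y = (KᵀK)⁻¹·Kᵀ·(x' − x̄) = [-4]
z = y + H·x̄ = [-4] + [6] = [2]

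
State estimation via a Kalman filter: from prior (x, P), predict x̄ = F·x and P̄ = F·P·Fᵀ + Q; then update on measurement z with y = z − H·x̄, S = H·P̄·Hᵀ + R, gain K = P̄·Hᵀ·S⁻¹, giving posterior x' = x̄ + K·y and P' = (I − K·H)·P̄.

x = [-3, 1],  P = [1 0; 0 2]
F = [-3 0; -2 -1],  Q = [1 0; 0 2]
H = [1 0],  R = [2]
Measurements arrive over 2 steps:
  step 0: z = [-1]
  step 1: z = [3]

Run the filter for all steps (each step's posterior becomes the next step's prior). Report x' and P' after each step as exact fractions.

step 0: x' = [2/3, 0], P' = [5/3 1; 1 5]
step 1: x' = [22/9, 41/18], P' = [16/9 13/9; 13/9 149/18]

step 0: x̄ = F·x = [9, 5]
step 0: P̄ = F·P·Fᵀ + Q = [10 6; 6 8]
step 0: y = z − H·x̄ = [-10]
step 0: S = H·P̄·Hᵀ + R = [12]
step 0: K = P̄·Hᵀ·S⁻¹ = [5/6; 1/2]
step 0: x' = x̄ + K·y = [2/3, 0]
step 0: P' = (I − K·H)·P̄ = [5/3 1; 1 5]
step 1: x̄ = F·x = [-2, -4/3]
step 1: P̄ = F·P·Fᵀ + Q = [16 13; 13 53/3]
step 1: y = z − H·x̄ = [5]
step 1: S = H·P̄·Hᵀ + R = [18]
step 1: K = P̄·Hᵀ·S⁻¹ = [8/9; 13/18]
step 1: x' = x̄ + K·y = [22/9, 41/18]
step 1: P' = (I − K·H)·P̄ = [16/9 13/9; 13/9 149/18]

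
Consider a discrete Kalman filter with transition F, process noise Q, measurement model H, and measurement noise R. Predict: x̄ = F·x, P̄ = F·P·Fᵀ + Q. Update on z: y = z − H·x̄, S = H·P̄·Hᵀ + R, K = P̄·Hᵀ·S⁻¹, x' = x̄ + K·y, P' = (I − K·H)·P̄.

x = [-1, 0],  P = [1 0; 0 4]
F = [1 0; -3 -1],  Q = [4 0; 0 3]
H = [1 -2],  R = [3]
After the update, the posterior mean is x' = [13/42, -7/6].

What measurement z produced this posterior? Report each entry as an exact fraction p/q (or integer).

x̄ = F·x = [-1, 3]
P̄ = F·P·Fᵀ + Q = [5 -3; -3 16]
S = H·P̄·Hᵀ + R = [84]
K = P̄·Hᵀ·S⁻¹ = [11/84; -5/12]
x' − x̄ = [55/42, -25/6] = K·y
y = (KᵀK)⁻¹·Kᵀ·(x' − x̄) = [10]
z = y + H·x̄ = [10] + [-7] = [3]

z = [3]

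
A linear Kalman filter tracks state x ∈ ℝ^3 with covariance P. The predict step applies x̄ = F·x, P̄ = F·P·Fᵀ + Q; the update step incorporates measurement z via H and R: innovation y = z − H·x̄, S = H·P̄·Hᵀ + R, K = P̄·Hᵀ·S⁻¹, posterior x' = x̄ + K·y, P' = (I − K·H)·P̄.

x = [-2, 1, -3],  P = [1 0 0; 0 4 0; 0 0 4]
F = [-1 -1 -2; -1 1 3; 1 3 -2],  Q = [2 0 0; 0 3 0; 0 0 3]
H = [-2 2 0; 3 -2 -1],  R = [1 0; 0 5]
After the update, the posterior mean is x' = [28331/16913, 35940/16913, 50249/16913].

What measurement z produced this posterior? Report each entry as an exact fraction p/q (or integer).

z = [1, -2]

x̄ = F·x = [7, -6, 7]
P̄ = F·P·Fᵀ + Q = [23 -27 3; -27 44 -13; 3 -13 56]
S = H·P̄·Hᵀ + R = [485 -552; -552 698]
K = P̄·Hᵀ·S⁻¹ = [-1780/16913 1500/16913; 6502/16913 1362/16913; -16964/16913 -27849/33826]
x' − x̄ = [-90060/16913, 137418/16913, -68142/16913] = K·y
y = (KᵀK)⁻¹·Kᵀ·(x' − x̄) = [27, -28]
z = y + H·x̄ = [27, -28] + [-26, 26] = [1, -2]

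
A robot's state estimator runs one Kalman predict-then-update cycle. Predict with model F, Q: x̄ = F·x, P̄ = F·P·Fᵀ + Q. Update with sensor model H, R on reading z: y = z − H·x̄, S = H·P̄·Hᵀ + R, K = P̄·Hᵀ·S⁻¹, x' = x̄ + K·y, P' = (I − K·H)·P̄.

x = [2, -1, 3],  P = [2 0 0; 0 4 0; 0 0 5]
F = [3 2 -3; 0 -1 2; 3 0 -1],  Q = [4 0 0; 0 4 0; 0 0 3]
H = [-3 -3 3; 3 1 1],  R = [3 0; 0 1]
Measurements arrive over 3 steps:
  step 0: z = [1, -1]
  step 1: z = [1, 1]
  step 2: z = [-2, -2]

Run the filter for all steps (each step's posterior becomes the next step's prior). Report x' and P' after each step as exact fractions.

step 0: x' = [-114537/31325, 207947/31325, 104221/31325], P' = [116199/31325 -226894/31325 -111667/31325; -226894/31325 453164/31325 223102/31325; -111667/31325 223102/31325 117486/31325]
step 1: x' = [199519012/708951769, -178655981/708951769, 234555296/708951769], P' = [765774555/708951769 -1433789306/708951769 -699237423/708951769; -1433789306/708951769 2905742560/708951769 1419377850/708951769; -699237423/708951769 1419377850/708951769 868218346/708951769]
step 2: x' = [-4853395809358/5379778800709, 6086956638969/5379778800709, -2251338759002/5379778800709], P' = [5646746857891/5379778800709 -10541886061290/5379778800709 -5100014497751/5379778800709; -10541886061290/5379778800709 21353343013172/5379778800709 10346706043538/5379778800709; -5100014497751/5379778800709 10346706043538/5379778800709 6330883745862/5379778800709]

step 0: x̄ = F·x = [-5, 7, 3]
step 0: P̄ = F·P·Fᵀ + Q = [83 -38 33; -38 28 -10; 33 -10 26]
step 0: y = z − H·x̄ = [-2, 4]
step 0: S = H·P̄·Hᵀ + R = [138 -99; -99 752]
step 0: K = P̄·Hᵀ·S⁻¹ = [-972/31325 10036/31325; -3168/31325 -4416/31325; 6051/31325 5587/31325]
step 0: x' = x̄ + K·y = [-114537/31325, 207947/31325, 104221/31325]
step 0: P' = (I − K·H)·P̄ = [116199/31325 -226894/31325 -111667/31325; -226894/31325 453164/31325 223102/31325; -111667/31325 223102/31325 117486/31325]
step 1: x̄ = F·x = [-6868/895, 99/6265, -63976/4475]
step 1: P̄ = F·P·Fᵀ + Q = [3721/179 -222/179 26591/895; -222/179 6240/1253 -34/895; 26591/895 -34/895 275322/4475]
step 1: y = z − H·x̄ = [655166/31325, 1199802/31325]
step 1: S = H·P̄·Hᵀ + R = [7273626/31325 5503497/31325; 5503497/31325 13323784/31325]
step 1: K = P̄·Hᵀ·S⁻¹ = [-31222672/708951769 164296936/708951769; -52575404/708951769 23752492/708951769; 148077919/708951769 189883927/708951769]
step 1: x' = x̄ + K·y = [199519012/708951769, -178655981/708951769, 234555296/708951769]
step 1: P' = (I − K·H)·P̄ = [765774555/708951769 -1433789306/708951769 -699237423/708951769; -1433789306/708951769 2905742560/708951769 1419377850/708951769; -699237423/708951769 1419377850/708951769 868218346/708951769]
step 2: x̄ = F·x = [-462420814/708951769, 647766573/708951769, 364001740/708951769]
step 2: P̄ = F·P·Fᵀ + Q = [7512981167/708951769 -979206866/708951769 6445983573/708951769; -979206866/708951769 3536911620/708951769 -211115462/708951769; 6445983573/708951769 -211115462/708951769 14082469186/708951769]
step 2: y = z − H·x̄ = [-1953871481/708951769, -1042409409/708951769]
step 2: S = H·P̄·Hᵀ + R = [98464763478/708951769 14446226025/708951769; 14446226025/708951769 118323592396/708951769]
step 2: K = P̄·Hᵀ·S⁻¹ = [-204875294352/5379778800709 1298340014632/5379778800709; -464750908344/5379778800709 74390872840/5379778800709; 1084192200075/5379778800709 1377546296147/5379778800709]
step 2: x' = x̄ + K·y = [-4853395809358/5379778800709, 6086956638969/5379778800709, -2251338759002/5379778800709]
step 2: P' = (I − K·H)·P̄ = [5646746857891/5379778800709 -10541886061290/5379778800709 -5100014497751/5379778800709; -10541886061290/5379778800709 21353343013172/5379778800709 10346706043538/5379778800709; -5100014497751/5379778800709 10346706043538/5379778800709 6330883745862/5379778800709]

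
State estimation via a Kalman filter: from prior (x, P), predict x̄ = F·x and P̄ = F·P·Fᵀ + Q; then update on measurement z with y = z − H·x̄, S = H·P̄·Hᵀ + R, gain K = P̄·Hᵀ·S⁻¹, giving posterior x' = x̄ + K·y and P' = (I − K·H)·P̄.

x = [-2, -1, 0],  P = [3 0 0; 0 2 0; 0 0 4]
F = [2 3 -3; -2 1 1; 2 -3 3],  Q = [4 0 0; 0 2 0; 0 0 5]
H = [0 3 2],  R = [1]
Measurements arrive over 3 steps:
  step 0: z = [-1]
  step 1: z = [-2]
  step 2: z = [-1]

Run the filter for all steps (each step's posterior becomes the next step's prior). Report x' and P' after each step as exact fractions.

step 0: x' = [-549/131, 265/131, -1385/393], P' = [2822/131 -150/131 202/131; -150/131 1852/131 -2770/131; 202/131 -2770/131 12527/393]
step 1: x' = [-1089573/255901, 6220949/767703, -3367273/255901], P' = [19220363/511802 -21921707/511802 32765675/511802; -21921707/511802 126705965/1535406 -63341563/511802; 32765675/511802 -63341563/511802 95123133/511802]
step 2: x' = [-119218501/220864196, -432641267/662592588, 105147419/220864196], P' = [159093944287/5079876508 -170199033237/5079876508 254234503975/5079876508; -170199033237/5079876508 1057621890277/15239629524 -528889368941/5079876508; 254234503975/5079876508 -528889368941/5079876508 794721594267/5079876508]

step 0: x̄ = F·x = [-7, 3, -1]
step 0: P̄ = F·P·Fᵀ + Q = [70 -18 -42; -18 20 -6; -42 -6 71]
step 0: y = z − H·x̄ = [-8]
step 0: S = H·P̄·Hᵀ + R = [393]
step 0: K = P̄·Hᵀ·S⁻¹ = [-46/131; 16/131; 124/393]
step 0: x' = x̄ + K·y = [-549/131, 265/131, -1385/393]
step 0: P' = (I − K·H)·P̄ = [2822/131 -150/131 202/131; -150/131 1852/131 -2770/131; 202/131 -2770/131 12527/393]
step 1: x̄ = F·x = [1082/131, 2704/393, -3278/131]
step 1: P̄ = F·P·Fᵀ + Q = [111697/131 -16043/131 -92821/131; -16043/131 35489/393 -6325/131; -92821/131 -6325/131 120276/131]
step 1: y = z − H·x̄ = [3590/131]
step 1: S = H·P̄·Hᵀ + R = [511802/131]
step 1: K = P̄·Hᵀ·S⁻¹ = [-233771/511802; 22839/511802; 221577/511802]
step 1: x' = x̄ + K·y = [-1089573/255901, 6220949/767703, -3367273/255901]
step 1: P' = (I − K·H)·P̄ = [19220363/511802 -21921707/511802 32765675/511802; -21921707/511802 126705965/1535406 -63341563/511802; 32765675/511802 -63341563/511802 95123133/511802]
step 2: x̄ = F·x = [14143622/255901, 2656568/767703, -18501914/255901]
step 2: P̄ = F·P·Fᵀ + Q = [899527151/255901 57133671/255901 -1149746387/255901; 57133671/255901 67806769/767703 -112327187/255901; -1149746387/255901 -112327187/255901 1556031636/255901]
step 2: y = z − H·x̄ = [34091359/255901]
step 2: S = H·P̄·Hᵀ + R = [5079876508/255901]
step 2: K = P̄·Hᵀ·S⁻¹ = [-2128091761/5079876508; -156847605/5079876508; 2775081711/5079876508]
step 2: x' = x̄ + K·y = [-119218501/220864196, -432641267/662592588, 105147419/220864196]
step 2: P' = (I − K·H)·P̄ = [159093944287/5079876508 -170199033237/5079876508 254234503975/5079876508; -170199033237/5079876508 1057621890277/15239629524 -528889368941/5079876508; 254234503975/5079876508 -528889368941/5079876508 794721594267/5079876508]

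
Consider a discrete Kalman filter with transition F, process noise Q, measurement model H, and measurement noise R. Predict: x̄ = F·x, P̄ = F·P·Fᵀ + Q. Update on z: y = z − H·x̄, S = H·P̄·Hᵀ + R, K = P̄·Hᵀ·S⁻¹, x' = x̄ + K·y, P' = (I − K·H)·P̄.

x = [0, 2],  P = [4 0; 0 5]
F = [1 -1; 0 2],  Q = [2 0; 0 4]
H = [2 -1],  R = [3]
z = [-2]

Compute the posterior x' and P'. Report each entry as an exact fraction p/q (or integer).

x' = [-10/37, 60/37]
P' = [197/111 298/111; 298/111 728/111]

x̄ = F·x = [-2, 4]
P̄ = F·P·Fᵀ + Q = [11 -10; -10 24]
y = z − H·x̄ = [6]
S = H·P̄·Hᵀ + R = [111]
K = P̄·Hᵀ·S⁻¹ = [32/111; -44/111]
x' = x̄ + K·y = [-10/37, 60/37]
P' = (I − K·H)·P̄ = [197/111 298/111; 298/111 728/111]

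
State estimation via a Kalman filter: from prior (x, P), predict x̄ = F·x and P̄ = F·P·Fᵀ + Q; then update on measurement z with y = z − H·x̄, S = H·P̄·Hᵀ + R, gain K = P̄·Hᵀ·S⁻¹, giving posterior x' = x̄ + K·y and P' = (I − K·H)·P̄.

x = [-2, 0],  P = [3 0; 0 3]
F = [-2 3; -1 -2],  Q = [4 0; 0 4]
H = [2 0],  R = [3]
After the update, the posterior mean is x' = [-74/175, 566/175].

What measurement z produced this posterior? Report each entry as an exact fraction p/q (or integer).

x̄ = F·x = [4, 2]
P̄ = F·P·Fᵀ + Q = [43 -12; -12 19]
S = H·P̄·Hᵀ + R = [175]
K = P̄·Hᵀ·S⁻¹ = [86/175; -24/175]
x' − x̄ = [-774/175, 216/175] = K·y
y = (KᵀK)⁻¹·Kᵀ·(x' − x̄) = [-9]
z = y + H·x̄ = [-9] + [8] = [-1]

z = [-1]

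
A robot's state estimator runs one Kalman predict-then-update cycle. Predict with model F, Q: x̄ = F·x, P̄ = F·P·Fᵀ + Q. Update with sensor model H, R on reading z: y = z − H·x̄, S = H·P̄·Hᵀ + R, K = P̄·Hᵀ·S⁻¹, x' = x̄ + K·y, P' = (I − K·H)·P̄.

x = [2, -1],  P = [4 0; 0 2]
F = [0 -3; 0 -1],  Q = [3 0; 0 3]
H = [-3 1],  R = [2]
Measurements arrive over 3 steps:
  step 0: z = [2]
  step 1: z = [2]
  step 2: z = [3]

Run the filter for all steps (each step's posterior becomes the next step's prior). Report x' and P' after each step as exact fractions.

step 0: x̄ = F·x = [3, 1]
step 0: P̄ = F·P·Fᵀ + Q = [21 6; 6 5]
step 0: y = z − H·x̄ = [10]
step 0: S = H·P̄·Hᵀ + R = [160]
step 0: K = P̄·Hᵀ·S⁻¹ = [-57/160; -13/160]
step 0: x' = x̄ + K·y = [-9/16, 3/16]
step 0: P' = (I − K·H)·P̄ = [111/160 219/160; 219/160 631/160]
step 1: x̄ = F·x = [-9/16, -3/16]
step 1: P̄ = F·P·Fᵀ + Q = [6159/160 1893/160; 1893/160 1111/160]
step 1: y = z − H·x̄ = [1/2]
step 1: S = H·P̄·Hᵀ + R = [1422/5]
step 1: K = P̄·Hᵀ·S⁻¹ = [-691/1896; -571/5688]
step 1: x' = x̄ + K·y = [-353/474, -169/711]
step 1: P' = (I − K·H)·P̄ = [227/316 338/237; 338/237 11597/2844]
step 2: x̄ = F·x = [169/237, 169/711]
step 2: P̄ = F·P·Fᵀ + Q = [12545/316 11597/948; 11597/948 20129/2844]
step 2: y = z − H·x̄ = [3485/711]
step 2: S = H·P̄·Hᵀ + R = [208304/711]
step 2: K = P̄·Hᵀ·S⁻¹ = [-75981/208304; -21061/208304]
step 2: x' = x̄ + K·y = [-223887/208304, -53719/208304]
step 2: P' = (I − K·H)·P̄ = [149829/208304 297525/208304; 297525/208304 850453/208304]

step 0: x' = [-9/16, 3/16], P' = [111/160 219/160; 219/160 631/160]
step 1: x' = [-353/474, -169/711], P' = [227/316 338/237; 338/237 11597/2844]
step 2: x' = [-223887/208304, -53719/208304], P' = [149829/208304 297525/208304; 297525/208304 850453/208304]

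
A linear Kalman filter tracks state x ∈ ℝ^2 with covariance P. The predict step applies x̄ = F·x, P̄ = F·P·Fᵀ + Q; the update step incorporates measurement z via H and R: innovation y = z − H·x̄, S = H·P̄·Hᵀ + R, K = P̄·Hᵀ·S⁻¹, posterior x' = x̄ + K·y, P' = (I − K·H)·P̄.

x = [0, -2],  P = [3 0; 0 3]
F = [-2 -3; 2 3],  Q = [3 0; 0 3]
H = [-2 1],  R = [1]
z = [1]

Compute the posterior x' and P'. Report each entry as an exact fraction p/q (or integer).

x' = [-135/367, 78/367]
P' = [285/367 447/367; 447/367 1014/367]

x̄ = F·x = [6, -6]
P̄ = F·P·Fᵀ + Q = [42 -39; -39 42]
y = z − H·x̄ = [19]
S = H·P̄·Hᵀ + R = [367]
K = P̄·Hᵀ·S⁻¹ = [-123/367; 120/367]
x' = x̄ + K·y = [-135/367, 78/367]
P' = (I − K·H)·P̄ = [285/367 447/367; 447/367 1014/367]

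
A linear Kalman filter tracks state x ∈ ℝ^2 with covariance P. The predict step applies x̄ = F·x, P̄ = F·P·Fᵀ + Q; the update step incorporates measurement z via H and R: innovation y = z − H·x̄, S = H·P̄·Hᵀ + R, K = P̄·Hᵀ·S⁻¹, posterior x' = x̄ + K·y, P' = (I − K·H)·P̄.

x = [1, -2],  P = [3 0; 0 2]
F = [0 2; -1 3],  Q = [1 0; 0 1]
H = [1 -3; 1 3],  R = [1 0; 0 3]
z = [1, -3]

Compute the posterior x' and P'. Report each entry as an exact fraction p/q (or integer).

x' = [-802/877, -599/877]
P' = [657/877 120/877; 120/877 94/877]

x̄ = F·x = [-4, -7]
P̄ = F·P·Fᵀ + Q = [9 12; 12 22]
y = z − H·x̄ = [-16, 22]
S = H·P̄·Hᵀ + R = [136 -189; -189 282]
K = P̄·Hᵀ·S⁻¹ = [297/877 339/877; -162/877 134/877]
x' = x̄ + K·y = [-802/877, -599/877]
P' = (I − K·H)·P̄ = [657/877 120/877; 120/877 94/877]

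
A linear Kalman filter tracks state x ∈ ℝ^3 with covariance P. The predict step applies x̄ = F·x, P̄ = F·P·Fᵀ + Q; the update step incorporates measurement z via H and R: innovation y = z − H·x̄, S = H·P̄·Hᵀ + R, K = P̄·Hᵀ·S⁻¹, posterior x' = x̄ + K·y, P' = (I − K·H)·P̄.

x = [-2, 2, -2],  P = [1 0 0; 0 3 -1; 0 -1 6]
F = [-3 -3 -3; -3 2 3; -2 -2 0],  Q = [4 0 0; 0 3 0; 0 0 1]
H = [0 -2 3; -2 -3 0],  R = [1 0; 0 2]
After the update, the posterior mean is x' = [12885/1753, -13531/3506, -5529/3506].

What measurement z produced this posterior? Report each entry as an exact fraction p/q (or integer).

x̄ = F·x = [6, 4, 0]
P̄ = F·P·Fᵀ + Q = [76 -48 18; -48 66 0; 18 0 17]
S = H·P̄·Hᵀ + R = [418 96; 96 324]
K = P̄·Hᵀ·S⁻¹ = [2057/5259 -2218/15777; -458/1753 -2497/10518; 555/3506 -277/1753]
x' − x̄ = [2367/1753, -27555/3506, -5529/3506] = K·y
y = (KᵀK)⁻¹·Kᵀ·(x' − x̄) = [11, 21]
z = y + H·x̄ = [11, 21] + [-8, -24] = [3, -3]

z = [3, -3]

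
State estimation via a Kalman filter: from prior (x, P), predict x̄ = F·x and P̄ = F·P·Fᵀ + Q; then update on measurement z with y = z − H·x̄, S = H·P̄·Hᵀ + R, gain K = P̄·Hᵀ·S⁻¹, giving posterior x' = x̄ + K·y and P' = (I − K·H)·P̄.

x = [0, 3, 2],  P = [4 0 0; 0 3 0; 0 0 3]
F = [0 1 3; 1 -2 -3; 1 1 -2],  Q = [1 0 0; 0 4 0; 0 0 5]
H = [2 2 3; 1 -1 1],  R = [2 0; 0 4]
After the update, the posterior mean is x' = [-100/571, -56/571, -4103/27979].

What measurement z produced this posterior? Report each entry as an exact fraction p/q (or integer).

z = [-1, -1]

x̄ = F·x = [9, -12, -1]
P̄ = F·P·Fᵀ + Q = [31 -33 -15; -33 47 16; -15 16 24]
S = H·P̄·Hᵀ + R = [278 -51; -51 110]
K = P̄·Hᵀ·S⁻¹ = [-59/571 227/571; 104/571 -284/571; 7783/27979 1828/27979]
x' − x̄ = [-5239/571, 6796/571, 23876/27979] = K·y
y = (KᵀK)⁻¹·Kᵀ·(x' − x̄) = [8, -21]
z = y + H·x̄ = [8, -21] + [-9, 20] = [-1, -1]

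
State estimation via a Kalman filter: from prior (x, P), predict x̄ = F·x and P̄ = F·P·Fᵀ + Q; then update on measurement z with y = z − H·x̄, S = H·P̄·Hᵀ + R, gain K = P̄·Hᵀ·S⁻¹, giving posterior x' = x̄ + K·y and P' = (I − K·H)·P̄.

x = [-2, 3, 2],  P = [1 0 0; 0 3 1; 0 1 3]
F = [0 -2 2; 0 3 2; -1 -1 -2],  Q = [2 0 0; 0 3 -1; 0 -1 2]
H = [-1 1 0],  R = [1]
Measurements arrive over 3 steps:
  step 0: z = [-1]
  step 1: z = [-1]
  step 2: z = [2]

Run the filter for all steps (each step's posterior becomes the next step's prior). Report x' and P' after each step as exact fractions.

step 0: x̄ = F·x = [-2, 13, -5]
step 0: P̄ = F·P·Fᵀ + Q = [18 -4 -4; -4 54 -30; -4 -30 22]
step 0: y = z − H·x̄ = [-16]
step 0: S = H·P̄·Hᵀ + R = [81]
step 0: K = P̄·Hᵀ·S⁻¹ = [-22/81; 58/81; -26/81]
step 0: x' = x̄ + K·y = [190/81, 125/81, 11/81]
step 0: P' = (I − K·H)·P̄ = [974/81 952/81 -896/81; 952/81 1010/81 -922/81; -896/81 -922/81 1106/81]
step 1: x̄ = F·x = [-76/27, 397/81, -337/81]
step 1: P̄ = F·P·Fᵀ + Q = [1778/9 -1160/27 -184/27; -1160/27 2693/81 -1223/81; -184/27 -1223/81 1202/81]
step 1: y = z − H·x̄ = [-706/81]
step 1: S = H·P̄·Hᵀ + R = [25736/81]
step 1: K = P̄·Hᵀ·S⁻¹ = [-9741/12868; 6173/25736; -671/25736]
step 1: x' = x̄ + K·y = [24341/6434, 36167/12868, -50613/12868]
step 1: P' = (I − K·H)·P̄ = [99627/6434 189513/12868 -168387/12868; 189513/12868 385199/25736 -337445/25736; -168387/12868 -337445/25736 376351/25736]
step 2: x̄ = F·x = [-43390/3217, 7275/12868, 16377/12868]
step 2: P̄ = F·P·Fᵀ + Q = [724654/3217 -185085/3217 2713/3217; -185085/3217 1000063/25736 -450707/25736; 2713/3217 -450707/25736 401759/25736]
step 2: y = z − H·x̄ = [-155099/12868]
step 2: S = H·P̄·Hᵀ + R = [9784391/25736]
step 2: K = P̄·Hᵀ·S⁻¹ = [-7277912/9784391; 2480743/9784391; -472411/9784391]
step 2: x' = x̄ + K·y = [-44247904/9784391, -24368924/9784391, 18146522/9784391]
step 2: P' = (I − K·H)·P̄ = [145880538/9784391 138602626/9784391 -125342138/9784391; 138602626/9784391 141083369/9784391 -125814549/9784391; -125342138/9784391 -125814549/9784391 144070368/9784391]

step 0: x' = [190/81, 125/81, 11/81], P' = [974/81 952/81 -896/81; 952/81 1010/81 -922/81; -896/81 -922/81 1106/81]
step 1: x' = [24341/6434, 36167/12868, -50613/12868], P' = [99627/6434 189513/12868 -168387/12868; 189513/12868 385199/25736 -337445/25736; -168387/12868 -337445/25736 376351/25736]
step 2: x' = [-44247904/9784391, -24368924/9784391, 18146522/9784391], P' = [145880538/9784391 138602626/9784391 -125342138/9784391; 138602626/9784391 141083369/9784391 -125814549/9784391; -125342138/9784391 -125814549/9784391 144070368/9784391]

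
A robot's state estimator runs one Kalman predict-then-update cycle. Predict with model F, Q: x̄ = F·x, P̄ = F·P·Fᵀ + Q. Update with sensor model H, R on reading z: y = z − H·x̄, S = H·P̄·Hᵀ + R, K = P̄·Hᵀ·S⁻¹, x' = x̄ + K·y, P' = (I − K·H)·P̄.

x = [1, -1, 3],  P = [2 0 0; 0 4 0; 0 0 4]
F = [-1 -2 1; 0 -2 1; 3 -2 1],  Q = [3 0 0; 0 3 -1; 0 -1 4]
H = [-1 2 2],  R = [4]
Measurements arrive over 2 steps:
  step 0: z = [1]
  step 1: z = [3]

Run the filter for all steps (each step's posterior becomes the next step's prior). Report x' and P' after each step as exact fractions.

step 0: x̄ = F·x = [4, 5, 8]
step 0: P̄ = F·P·Fᵀ + Q = [25 20 14; 20 23 19; 14 19 42]
step 0: y = z − H·x̄ = [-21]
step 0: S = H·P̄·Hᵀ + R = [305]
step 0: K = P̄·Hᵀ·S⁻¹ = [43/305; 64/305; 108/305]
step 0: x' = x̄ + K·y = [317/305, 181/305, 172/305]
step 0: P' = (I − K·H)·P̄ = [5776/305 3348/305 -374/305; 3348/305 2919/305 -1117/305; -374/305 -1117/305 1146/305]
step 1: x̄ = F·x = [-507/305, -38/61, 761/305]
step 1: P̄ = F·P·Fᵀ + Q = [38121/305 4872/61 -14178/305; 4872/61 3641/61 -845/61; -14178/305 -845/61 28074/305]
step 1: y = z − H·x̄ = [-734/305]
step 1: S = H·P̄·Hᵀ + R = [149929/305]
step 1: K = P̄·Hᵀ·S⁻¹ = [-17757/149929; 3600/149929; 61876/149929]
step 1: x' = x̄ + K·y = [-206493/149929, -102062/149929, 225177/149929]
step 1: P' = (I − K·H)·P̄ = [17705352/149929 12184248/149929 -3367086/149929; 12184248/149929 8906549/149929 -2807225/149929; -3367086/149929 -2807225/149929 1247434/149929]

step 0: x' = [317/305, 181/305, 172/305], P' = [5776/305 3348/305 -374/305; 3348/305 2919/305 -1117/305; -374/305 -1117/305 1146/305]
step 1: x' = [-206493/149929, -102062/149929, 225177/149929], P' = [17705352/149929 12184248/149929 -3367086/149929; 12184248/149929 8906549/149929 -2807225/149929; -3367086/149929 -2807225/149929 1247434/149929]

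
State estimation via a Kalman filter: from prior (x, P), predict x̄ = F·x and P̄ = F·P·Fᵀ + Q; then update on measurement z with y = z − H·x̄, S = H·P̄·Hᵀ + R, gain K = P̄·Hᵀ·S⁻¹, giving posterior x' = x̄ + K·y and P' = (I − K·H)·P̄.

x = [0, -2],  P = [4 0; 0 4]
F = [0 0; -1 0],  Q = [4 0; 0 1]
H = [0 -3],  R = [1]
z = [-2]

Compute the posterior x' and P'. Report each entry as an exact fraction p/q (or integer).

x̄ = F·x = [0, 0]
P̄ = F·P·Fᵀ + Q = [4 0; 0 5]
y = z − H·x̄ = [-2]
S = H·P̄·Hᵀ + R = [46]
K = P̄·Hᵀ·S⁻¹ = [0; -15/46]
x' = x̄ + K·y = [0, 15/23]
P' = (I − K·H)·P̄ = [4 0; 0 5/46]

x' = [0, 15/23]
P' = [4 0; 0 5/46]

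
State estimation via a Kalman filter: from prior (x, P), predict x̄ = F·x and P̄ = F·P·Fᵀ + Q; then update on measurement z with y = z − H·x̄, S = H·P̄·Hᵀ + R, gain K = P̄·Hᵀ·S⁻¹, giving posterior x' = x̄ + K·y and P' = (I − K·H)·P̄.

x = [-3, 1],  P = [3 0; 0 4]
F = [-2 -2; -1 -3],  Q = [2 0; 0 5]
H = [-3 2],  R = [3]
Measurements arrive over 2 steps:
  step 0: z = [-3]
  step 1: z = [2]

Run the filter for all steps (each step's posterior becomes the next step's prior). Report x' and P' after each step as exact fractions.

step 0: x' = [86/89, -18/89], P' = [1770/89 2610/89; 2610/89 3912/89]
step 1: x' = [2500/4567, 58468/31969], P' = [215546/4567 315696/4567; 315696/4567 3258543/31969]

step 0: x̄ = F·x = [4, 0]
step 0: P̄ = F·P·Fᵀ + Q = [30 30; 30 44]
step 0: y = z − H·x̄ = [9]
step 0: S = H·P̄·Hᵀ + R = [89]
step 0: K = P̄·Hᵀ·S⁻¹ = [-30/89; -2/89]
step 0: x' = x̄ + K·y = [86/89, -18/89]
step 0: P' = (I − K·H)·P̄ = [1770/89 2610/89; 2610/89 3912/89]
step 1: x̄ = F·x = [-136/89, -32/89]
step 1: P̄ = F·P·Fᵀ + Q = [43786/89 47892/89; 47892/89 53083/89]
step 1: y = z − H·x̄ = [-166/89]
step 1: S = H·P̄·Hᵀ + R = [31969/89]
step 1: K = P̄·Hᵀ·S⁻¹ = [-5082/4567; -37510/31969]
step 1: x' = x̄ + K·y = [2500/4567, 58468/31969]
step 1: P' = (I − K·H)·P̄ = [215546/4567 315696/4567; 315696/4567 3258543/31969]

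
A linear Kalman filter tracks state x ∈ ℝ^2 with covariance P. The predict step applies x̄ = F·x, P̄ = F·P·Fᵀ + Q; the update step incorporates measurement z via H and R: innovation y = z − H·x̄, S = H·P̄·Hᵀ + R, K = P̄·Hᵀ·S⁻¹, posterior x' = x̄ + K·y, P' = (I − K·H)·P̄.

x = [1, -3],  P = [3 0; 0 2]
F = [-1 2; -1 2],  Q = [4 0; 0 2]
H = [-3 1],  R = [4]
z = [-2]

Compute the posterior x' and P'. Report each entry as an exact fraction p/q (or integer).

x̄ = F·x = [-7, -7]
P̄ = F·P·Fᵀ + Q = [15 11; 11 13]
y = z − H·x̄ = [-16]
S = H·P̄·Hᵀ + R = [86]
K = P̄·Hᵀ·S⁻¹ = [-17/43; -10/43]
x' = x̄ + K·y = [-29/43, -141/43]
P' = (I − K·H)·P̄ = [67/43 133/43; 133/43 359/43]

x' = [-29/43, -141/43]
P' = [67/43 133/43; 133/43 359/43]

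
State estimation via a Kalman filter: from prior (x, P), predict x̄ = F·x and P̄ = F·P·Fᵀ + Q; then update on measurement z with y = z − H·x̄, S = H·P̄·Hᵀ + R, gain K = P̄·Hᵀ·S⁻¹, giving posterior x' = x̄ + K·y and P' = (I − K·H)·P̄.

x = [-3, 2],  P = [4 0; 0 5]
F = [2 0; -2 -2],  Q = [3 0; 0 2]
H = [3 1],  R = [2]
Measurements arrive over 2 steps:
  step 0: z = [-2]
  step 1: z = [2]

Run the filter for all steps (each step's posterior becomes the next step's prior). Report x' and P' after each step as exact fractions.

step 0: x̄ = F·x = [-6, 2]
step 0: P̄ = F·P·Fᵀ + Q = [19 -16; -16 38]
step 0: y = z − H·x̄ = [14]
step 0: S = H·P̄·Hᵀ + R = [115]
step 0: K = P̄·Hᵀ·S⁻¹ = [41/115; -2/23]
step 0: x' = x̄ + K·y = [-116/115, 18/23]
step 0: P' = (I − K·H)·P̄ = [504/115 -286/23; -286/23 854/23]
step 1: x̄ = F·x = [-232/115, 52/115]
step 1: P̄ = F·P·Fᵀ + Q = [2361/115 3704/115; 3704/115 7886/115]
step 1: y = z − H·x̄ = [38/5]
step 1: S = H·P̄·Hᵀ + R = [2243/5]
step 1: K = P̄·Hᵀ·S⁻¹ = [469/2243; 826/2243]
step 1: x' = x̄ + K·y = [-22094/51589, 167712/51589]
step 1: P' = (I − K·H)·P̄ = [47324/51589 -120398/51589; -120398/51589 399190/51589]

step 0: x' = [-116/115, 18/23], P' = [504/115 -286/23; -286/23 854/23]
step 1: x' = [-22094/51589, 167712/51589], P' = [47324/51589 -120398/51589; -120398/51589 399190/51589]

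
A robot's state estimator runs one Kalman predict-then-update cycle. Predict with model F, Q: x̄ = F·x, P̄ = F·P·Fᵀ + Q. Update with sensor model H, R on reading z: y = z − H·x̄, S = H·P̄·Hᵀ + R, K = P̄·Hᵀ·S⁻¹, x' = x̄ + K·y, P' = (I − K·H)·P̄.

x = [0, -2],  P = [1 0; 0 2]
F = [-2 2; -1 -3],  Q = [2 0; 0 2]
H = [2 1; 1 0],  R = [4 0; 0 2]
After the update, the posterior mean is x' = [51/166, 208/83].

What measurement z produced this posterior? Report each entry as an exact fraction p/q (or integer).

z = [3, 1]

x̄ = F·x = [-4, 6]
P̄ = F·P·Fᵀ + Q = [14 -10; -10 21]
S = H·P̄·Hᵀ + R = [41 18; 18 16]
K = P̄·Hᵀ·S⁻¹ = [9/83 125/166; 49/83 -107/83]
x' − x̄ = [715/166, -290/83] = K·y
y = (KᵀK)⁻¹·Kᵀ·(x' − x̄) = [5, 5]
z = y + H·x̄ = [5, 5] + [-2, -4] = [3, 1]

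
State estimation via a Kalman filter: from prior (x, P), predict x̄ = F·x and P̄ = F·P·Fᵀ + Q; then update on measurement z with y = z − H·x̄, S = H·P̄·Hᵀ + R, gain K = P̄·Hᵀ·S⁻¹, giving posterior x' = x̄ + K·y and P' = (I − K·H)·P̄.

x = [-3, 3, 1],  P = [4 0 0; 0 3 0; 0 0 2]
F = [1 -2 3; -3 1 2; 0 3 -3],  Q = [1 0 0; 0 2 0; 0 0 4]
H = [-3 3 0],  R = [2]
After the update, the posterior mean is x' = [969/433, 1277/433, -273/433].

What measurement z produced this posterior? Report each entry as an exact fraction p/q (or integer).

x̄ = F·x = [-6, 14, 6]
P̄ = F·P·Fᵀ + Q = [35 -6 -36; -6 49 -3; -36 -3 49]
S = H·P̄·Hᵀ + R = [866]
K = P̄·Hᵀ·S⁻¹ = [-123/866; 165/866; 99/866]
x' − x̄ = [3567/433, -4785/433, -2871/433] = K·y
y = (KᵀK)⁻¹·Kᵀ·(x' − x̄) = [-58]
z = y + H·x̄ = [-58] + [60] = [2]

z = [2]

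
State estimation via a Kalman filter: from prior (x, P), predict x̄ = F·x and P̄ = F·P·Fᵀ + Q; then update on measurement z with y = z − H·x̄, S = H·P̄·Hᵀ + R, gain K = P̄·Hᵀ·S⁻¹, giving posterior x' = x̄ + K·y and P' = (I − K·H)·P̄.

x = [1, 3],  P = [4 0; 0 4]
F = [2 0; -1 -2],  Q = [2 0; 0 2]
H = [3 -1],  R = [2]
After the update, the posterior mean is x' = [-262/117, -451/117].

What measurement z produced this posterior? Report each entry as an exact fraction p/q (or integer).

x̄ = F·x = [2, -7]
P̄ = F·P·Fᵀ + Q = [18 -8; -8 22]
S = H·P̄·Hᵀ + R = [234]
K = P̄·Hᵀ·S⁻¹ = [31/117; -23/117]
x' − x̄ = [-496/117, 368/117] = K·y
y = (KᵀK)⁻¹·Kᵀ·(x' − x̄) = [-16]
z = y + H·x̄ = [-16] + [13] = [-3]

z = [-3]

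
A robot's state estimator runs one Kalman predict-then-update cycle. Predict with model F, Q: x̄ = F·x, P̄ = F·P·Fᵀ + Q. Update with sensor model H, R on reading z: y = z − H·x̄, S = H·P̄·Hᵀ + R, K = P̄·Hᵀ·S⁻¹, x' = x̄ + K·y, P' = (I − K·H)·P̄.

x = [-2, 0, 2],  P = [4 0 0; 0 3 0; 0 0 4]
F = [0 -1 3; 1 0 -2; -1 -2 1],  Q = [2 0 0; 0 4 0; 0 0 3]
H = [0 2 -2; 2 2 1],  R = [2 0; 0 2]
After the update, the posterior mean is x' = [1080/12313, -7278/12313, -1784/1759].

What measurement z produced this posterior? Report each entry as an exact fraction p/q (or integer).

x̄ = F·x = [6, -6, 4]
P̄ = F·P·Fᵀ + Q = [41 -24 18; -24 24 -12; 18 -12 23]
S = H·P̄·Hᵀ + R = [286 -94; -94 117]
K = P̄·Hᵀ·S⁻¹ = [-2470/12313 3488/12313; 3648/12313 1668/12313; -350/1759 245/1759]
x' − x̄ = [-72798/12313, 66600/12313, -8820/1759] = K·y
y = (KᵀK)⁻¹·Kᵀ·(x' − x̄) = [21, -6]
z = y + H·x̄ = [21, -6] + [-20, 4] = [1, -2]

z = [1, -2]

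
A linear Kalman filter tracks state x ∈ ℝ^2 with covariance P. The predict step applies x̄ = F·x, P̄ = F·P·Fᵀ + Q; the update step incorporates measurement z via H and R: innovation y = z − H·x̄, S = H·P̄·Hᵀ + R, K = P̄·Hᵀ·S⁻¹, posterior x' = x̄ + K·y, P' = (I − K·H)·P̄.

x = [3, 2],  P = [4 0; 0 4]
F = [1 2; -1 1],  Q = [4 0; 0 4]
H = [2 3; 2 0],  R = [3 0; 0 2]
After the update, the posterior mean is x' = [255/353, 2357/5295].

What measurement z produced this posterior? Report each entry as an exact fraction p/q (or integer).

z = [3, 1]

x̄ = F·x = [7, -1]
P̄ = F·P·Fᵀ + Q = [24 4; 4 12]
S = H·P̄·Hᵀ + R = [255 120; 120 98]
K = P̄·Hᵀ·S⁻¹ = [4/353 168/353; 1676/5295 -108/353]
x' − x̄ = [-2216/353, 7652/5295] = K·y
y = (KᵀK)⁻¹·Kᵀ·(x' − x̄) = [-8, -13]
z = y + H·x̄ = [-8, -13] + [11, 14] = [3, 1]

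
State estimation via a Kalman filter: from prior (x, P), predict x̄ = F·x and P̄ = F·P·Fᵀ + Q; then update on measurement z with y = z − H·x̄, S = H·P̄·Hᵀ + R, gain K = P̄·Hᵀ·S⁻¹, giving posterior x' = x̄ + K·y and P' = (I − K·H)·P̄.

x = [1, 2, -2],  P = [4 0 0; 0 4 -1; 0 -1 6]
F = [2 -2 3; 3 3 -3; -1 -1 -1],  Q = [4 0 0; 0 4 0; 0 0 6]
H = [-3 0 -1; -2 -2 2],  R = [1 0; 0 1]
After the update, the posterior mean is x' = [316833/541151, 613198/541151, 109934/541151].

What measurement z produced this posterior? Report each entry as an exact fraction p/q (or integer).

x̄ = F·x = [-8, 15, -1]
P̄ = F·P·Fᵀ + Q = [102 -69 -17; -69 148 -6; -17 -6 18]
S = H·P̄·Hᵀ + R = [835 218; 218 705]
K = P̄·Hᵀ·S⁻¹ = [-181945/541151 -20498/541151; 187225/541151 -188384/541151; 5389/541151 61276/541151]
x' − x̄ = [4646041/541151, -7504067/541151, 651085/541151] = K·y
y = (KᵀK)⁻¹·Kᵀ·(x' − x̄) = [-27, 13]
z = y + H·x̄ = [-27, 13] + [25, -16] = [-2, -3]

z = [-2, -3]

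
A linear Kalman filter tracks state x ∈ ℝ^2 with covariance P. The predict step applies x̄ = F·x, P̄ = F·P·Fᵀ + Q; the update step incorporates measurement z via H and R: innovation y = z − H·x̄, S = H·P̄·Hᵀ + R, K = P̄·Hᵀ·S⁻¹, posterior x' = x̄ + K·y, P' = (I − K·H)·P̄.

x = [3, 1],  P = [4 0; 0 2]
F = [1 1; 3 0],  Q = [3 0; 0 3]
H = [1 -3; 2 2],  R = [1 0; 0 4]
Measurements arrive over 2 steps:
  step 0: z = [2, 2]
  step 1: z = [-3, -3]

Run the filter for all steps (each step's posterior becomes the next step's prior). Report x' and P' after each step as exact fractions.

step 0: x' = [4657/3673, -816/3673], P' = [2079/3673 426/3673; 426/3673 453/3673]
step 1: x' = [-2921858/1918999, 1818441/3837998], P' = [1026453/1918999 209925/1918999; 209925/1918999 232140/1918999]

step 0: x̄ = F·x = [4, 9]
step 0: P̄ = F·P·Fᵀ + Q = [9 12; 12 39]
step 0: y = z − H·x̄ = [25, -24]
step 0: S = H·P̄·Hᵀ + R = [289 -264; -264 292]
step 0: K = P̄·Hᵀ·S⁻¹ = [801/3673 2505/7346; -933/3673 879/7346]
step 0: x' = x̄ + K·y = [4657/3673, -816/3673]
step 0: P' = (I − K·H)·P̄ = [2079/3673 426/3673; 426/3673 453/3673]
step 1: x̄ = F·x = [3841/3673, 13971/3673]
step 1: P̄ = F·P·Fᵀ + Q = [14403/3673 7515/3673; 7515/3673 29730/3673]
step 1: y = z − H·x̄ = [27053/3673, -46643/3673]
step 1: S = H·P̄·Hᵀ + R = [240556/3673 -179634/3673; -179634/3673 251344/3673]
step 1: K = P̄·Hᵀ·S⁻¹ = [396678/1918999 618189/1918999; -486495/1918999 442065/3837998]
step 1: x' = x̄ + K·y = [-2921858/1918999, 1818441/3837998]
step 1: P' = (I − K·H)·P̄ = [1026453/1918999 209925/1918999; 209925/1918999 232140/1918999]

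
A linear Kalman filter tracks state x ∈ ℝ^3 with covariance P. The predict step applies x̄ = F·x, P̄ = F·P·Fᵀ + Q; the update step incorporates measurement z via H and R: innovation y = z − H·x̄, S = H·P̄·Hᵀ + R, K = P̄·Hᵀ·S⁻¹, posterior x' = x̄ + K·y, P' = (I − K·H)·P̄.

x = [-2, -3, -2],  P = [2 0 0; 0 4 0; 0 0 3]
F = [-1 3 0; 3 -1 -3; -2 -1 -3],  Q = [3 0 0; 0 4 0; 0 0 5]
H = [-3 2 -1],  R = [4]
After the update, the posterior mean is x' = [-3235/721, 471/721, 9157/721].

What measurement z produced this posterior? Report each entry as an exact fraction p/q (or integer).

x̄ = F·x = [-7, 3, 13]
P̄ = F·P·Fᵀ + Q = [41 -18 -8; -18 53 19; -8 19 44]
S = H·P̄·Hᵀ + R = [721]
K = P̄·Hᵀ·S⁻¹ = [-151/721; 141/721; 18/721]
x' − x̄ = [1812/721, -1692/721, -216/721] = K·y
y = (KᵀK)⁻¹·Kᵀ·(x' − x̄) = [-12]
z = y + H·x̄ = [-12] + [14] = [2]

z = [2]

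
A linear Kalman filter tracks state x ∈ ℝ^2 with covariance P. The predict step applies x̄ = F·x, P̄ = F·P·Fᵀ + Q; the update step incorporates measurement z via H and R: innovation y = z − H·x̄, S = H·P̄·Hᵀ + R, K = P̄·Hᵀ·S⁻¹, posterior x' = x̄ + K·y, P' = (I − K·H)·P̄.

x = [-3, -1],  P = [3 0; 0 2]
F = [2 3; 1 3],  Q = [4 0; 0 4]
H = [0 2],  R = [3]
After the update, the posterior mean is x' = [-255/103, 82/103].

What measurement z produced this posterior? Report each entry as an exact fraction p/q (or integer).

z = [2]

x̄ = F·x = [-9, -6]
P̄ = F·P·Fᵀ + Q = [34 24; 24 25]
S = H·P̄·Hᵀ + R = [103]
K = P̄·Hᵀ·S⁻¹ = [48/103; 50/103]
x' − x̄ = [672/103, 700/103] = K·y
y = (KᵀK)⁻¹·Kᵀ·(x' − x̄) = [14]
z = y + H·x̄ = [14] + [-12] = [2]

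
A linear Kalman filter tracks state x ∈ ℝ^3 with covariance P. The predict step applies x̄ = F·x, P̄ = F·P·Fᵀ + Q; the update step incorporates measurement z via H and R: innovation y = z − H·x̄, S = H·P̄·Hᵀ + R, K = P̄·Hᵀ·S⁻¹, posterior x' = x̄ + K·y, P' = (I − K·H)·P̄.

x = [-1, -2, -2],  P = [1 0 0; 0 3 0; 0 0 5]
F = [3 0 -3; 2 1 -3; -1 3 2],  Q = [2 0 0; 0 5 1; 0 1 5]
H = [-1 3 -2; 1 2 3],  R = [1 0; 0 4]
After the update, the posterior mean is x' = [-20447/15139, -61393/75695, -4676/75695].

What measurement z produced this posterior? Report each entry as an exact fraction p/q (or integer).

z = [-1, -3]

x̄ = F·x = [3, 2, -9]
P̄ = F·P·Fᵀ + Q = [56 51 -33; 51 57 -22; -33 -22 53]
S = H·P̄·Hᵀ + R = [608 74; 74 507]
K = P̄·Hᵀ·S⁻¹ = [15655/60556 2381/30278; 37911/151390 12014/75695; -76541/302780 30071/151390]
x' − x̄ = [-65864/15139, -212783/75695, 676579/75695] = K·y
y = (KᵀK)⁻¹·Kᵀ·(x' − x̄) = [-22, 17]
z = y + H·x̄ = [-22, 17] + [21, -20] = [-1, -3]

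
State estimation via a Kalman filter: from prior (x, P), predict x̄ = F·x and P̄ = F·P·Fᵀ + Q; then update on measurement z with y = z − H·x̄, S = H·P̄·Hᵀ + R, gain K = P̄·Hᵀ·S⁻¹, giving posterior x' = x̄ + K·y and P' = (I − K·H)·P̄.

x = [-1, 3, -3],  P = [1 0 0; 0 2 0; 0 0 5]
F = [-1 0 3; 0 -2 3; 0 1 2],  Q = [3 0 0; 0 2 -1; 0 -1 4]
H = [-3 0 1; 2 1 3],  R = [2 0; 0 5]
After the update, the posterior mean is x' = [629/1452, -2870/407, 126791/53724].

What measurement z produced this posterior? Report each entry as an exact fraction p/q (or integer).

x̄ = F·x = [-8, -15, -3]
P̄ = F·P·Fᵀ + Q = [49 45 30; 45 55 25; 30 25 26]
S = H·P̄·Hᵀ + R = [289 -536; -536 1180]
K = P̄·Hᵀ·S⁻¹ = [-89/363 125/1452; -90/407 35/407; 2962/13431 12803/53724]
x' − x̄ = [12245/1452, 3235/407, 287963/53724] = K·y
y = (KᵀK)⁻¹·Kᵀ·(x' − x̄) = [-20, 41]
z = y + H·x̄ = [-20, 41] + [21, -40] = [1, 1]

z = [1, 1]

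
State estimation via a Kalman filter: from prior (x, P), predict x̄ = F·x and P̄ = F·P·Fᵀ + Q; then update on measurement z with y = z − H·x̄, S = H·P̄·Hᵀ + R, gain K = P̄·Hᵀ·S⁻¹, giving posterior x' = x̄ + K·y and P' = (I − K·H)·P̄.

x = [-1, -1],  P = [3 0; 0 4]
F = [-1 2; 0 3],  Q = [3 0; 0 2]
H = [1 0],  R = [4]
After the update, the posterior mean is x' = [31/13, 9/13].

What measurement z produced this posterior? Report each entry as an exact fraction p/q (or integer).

x̄ = F·x = [-1, -3]
P̄ = F·P·Fᵀ + Q = [22 24; 24 38]
S = H·P̄·Hᵀ + R = [26]
K = P̄·Hᵀ·S⁻¹ = [11/13; 12/13]
x' − x̄ = [44/13, 48/13] = K·y
y = (KᵀK)⁻¹·Kᵀ·(x' − x̄) = [4]
z = y + H·x̄ = [4] + [-1] = [3]

z = [3]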